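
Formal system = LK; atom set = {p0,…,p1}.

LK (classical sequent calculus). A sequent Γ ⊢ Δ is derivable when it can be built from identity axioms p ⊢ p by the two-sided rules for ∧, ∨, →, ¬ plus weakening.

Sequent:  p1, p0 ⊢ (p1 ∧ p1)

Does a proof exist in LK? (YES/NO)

Derivation trace:
[∧R] p1, p0 ⊢ (p1 ∧ p1)
  [WL] p1, p0 ⊢ p1
    [Ax] p1 ⊢ p1
  [Ax] p1 ⊢ p1

Result: YES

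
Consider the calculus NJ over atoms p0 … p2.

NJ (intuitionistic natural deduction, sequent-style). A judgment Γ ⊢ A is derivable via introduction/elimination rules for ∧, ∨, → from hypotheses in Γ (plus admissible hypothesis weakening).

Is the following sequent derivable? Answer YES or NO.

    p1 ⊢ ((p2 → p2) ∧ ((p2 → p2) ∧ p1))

Proof tree:
[∧I] p1 ⊢ ((p2 → p2) ∧ ((p2 → p2) ∧ p1))
  [→I]  ⊢ (p2 → p2)
    [Ax] p2 ⊢ p2
  [∧I] p1 ⊢ ((p2 → p2) ∧ p1)
    [→I]  ⊢ (p2 → p2)
      [Ax] p2 ⊢ p2
    [Ax] p1 ⊢ p1

Result: YES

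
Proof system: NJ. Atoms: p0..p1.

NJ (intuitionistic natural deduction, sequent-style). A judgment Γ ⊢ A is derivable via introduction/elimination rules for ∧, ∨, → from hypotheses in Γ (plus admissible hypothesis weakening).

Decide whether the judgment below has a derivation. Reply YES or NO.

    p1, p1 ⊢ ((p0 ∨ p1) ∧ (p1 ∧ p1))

Proof tree:
[Wk] p1, p1 ⊢ ((p0 ∨ p1) ∧ (p1 ∧ p1))
  [∧I] p1 ⊢ ((p0 ∨ p1) ∧ (p1 ∧ p1))
    [∨I₂] p1 ⊢ (p0 ∨ p1)
      [Ax] p1 ⊢ p1
    [∧I] p1 ⊢ (p1 ∧ p1)
      [Ax] p1 ⊢ p1
      [Ax] p1 ⊢ p1

Result: YES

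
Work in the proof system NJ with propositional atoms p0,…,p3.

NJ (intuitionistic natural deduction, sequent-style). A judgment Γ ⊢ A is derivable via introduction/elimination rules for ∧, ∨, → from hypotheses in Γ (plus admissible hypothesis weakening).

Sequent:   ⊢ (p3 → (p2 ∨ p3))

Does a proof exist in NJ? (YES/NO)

Proof tree:
[→I]  ⊢ (p3 → (p2 ∨ p3))
  [∨I₂] p3 ⊢ (p2 ∨ p3)
    [Ax] p3 ⊢ p3

Result: YES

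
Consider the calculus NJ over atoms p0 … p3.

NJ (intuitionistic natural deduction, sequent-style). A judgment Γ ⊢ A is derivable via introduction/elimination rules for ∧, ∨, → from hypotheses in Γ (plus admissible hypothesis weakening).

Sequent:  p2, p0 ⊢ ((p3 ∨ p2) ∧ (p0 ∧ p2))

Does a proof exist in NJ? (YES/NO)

Derivation trace:
[∧I] p2, p0 ⊢ ((p3 ∨ p2) ∧ (p0 ∧ p2))
  [∨I₂] p2 ⊢ (p3 ∨ p2)
    [Ax] p2 ⊢ p2
  [∧I] p2, p0 ⊢ (p0 ∧ p2)
    [Ax] p0 ⊢ p0
    [Ax] p2 ⊢ p2

Result: YES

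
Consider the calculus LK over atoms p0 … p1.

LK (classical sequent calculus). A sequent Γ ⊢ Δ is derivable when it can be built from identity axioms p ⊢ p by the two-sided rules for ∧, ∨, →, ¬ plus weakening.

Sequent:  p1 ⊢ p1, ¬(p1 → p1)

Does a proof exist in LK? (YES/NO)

Derivation trace:
[¬R] p1 ⊢ p1, ¬(p1 → p1)
  [→L] p1, (p1 → p1) ⊢ p1
    [Ax] p1 ⊢ p1
    [Ax] p1 ⊢ p1

Result: YES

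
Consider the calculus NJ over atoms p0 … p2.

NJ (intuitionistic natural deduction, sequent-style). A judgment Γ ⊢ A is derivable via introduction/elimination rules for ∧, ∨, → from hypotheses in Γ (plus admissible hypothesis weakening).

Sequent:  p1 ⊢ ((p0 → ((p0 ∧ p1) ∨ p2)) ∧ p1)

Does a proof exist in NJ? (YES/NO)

Proof tree:
[∧I] p1 ⊢ ((p0 → ((p0 ∧ p1) ∨ p2)) ∧ p1)
  [→I] p1 ⊢ (p0 → ((p0 ∧ p1) ∨ p2))
    [∨I₁] p1, p0 ⊢ ((p0 ∧ p1) ∨ p2)
      [∧I] p1, p0 ⊢ (p0 ∧ p1)
        [Ax] p0 ⊢ p0
        [Ax] p1 ⊢ p1
  [Ax] p1 ⊢ p1

Result: YES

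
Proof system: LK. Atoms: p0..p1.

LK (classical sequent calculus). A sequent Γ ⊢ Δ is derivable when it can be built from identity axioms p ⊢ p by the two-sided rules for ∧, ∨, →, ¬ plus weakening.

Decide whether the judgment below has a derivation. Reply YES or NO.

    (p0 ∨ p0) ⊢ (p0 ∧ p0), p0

Derivation (root first):
[∨L] (p0 ∨ p0) ⊢ (p0 ∧ p0), p0
  [∧R] p0 ⊢ (p0 ∧ p0)
    [Ax] p0 ⊢ p0
    [WL] p0, p0 ⊢ p0
      [Ax] p0 ⊢ p0
  [Ax] p0 ⊢ p0

Result: YES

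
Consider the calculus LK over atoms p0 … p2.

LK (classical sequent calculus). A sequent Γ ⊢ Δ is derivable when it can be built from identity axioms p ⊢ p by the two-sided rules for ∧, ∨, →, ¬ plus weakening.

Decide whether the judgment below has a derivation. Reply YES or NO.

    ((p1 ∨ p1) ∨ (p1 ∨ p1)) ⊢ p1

Proof tree:
[∨L] ((p1 ∨ p1) ∨ (p1 ∨ p1)) ⊢ p1
  [∨L] (p1 ∨ p1) ⊢ p1
    [Ax] p1 ⊢ p1
    [Ax] p1 ⊢ p1
  [∨L] (p1 ∨ p1) ⊢ p1
    [Ax] p1 ⊢ p1
    [Ax] p1 ⊢ p1

Result: YES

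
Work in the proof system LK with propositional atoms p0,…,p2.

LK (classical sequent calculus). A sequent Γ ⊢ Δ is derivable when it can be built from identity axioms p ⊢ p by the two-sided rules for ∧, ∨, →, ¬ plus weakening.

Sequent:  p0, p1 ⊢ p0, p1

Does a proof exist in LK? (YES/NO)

Proof tree:
[WR] p0, p1 ⊢ p0, p1
  [WL] p0, p1 ⊢ p0
    [Ax] p0 ⊢ p0

Result: YES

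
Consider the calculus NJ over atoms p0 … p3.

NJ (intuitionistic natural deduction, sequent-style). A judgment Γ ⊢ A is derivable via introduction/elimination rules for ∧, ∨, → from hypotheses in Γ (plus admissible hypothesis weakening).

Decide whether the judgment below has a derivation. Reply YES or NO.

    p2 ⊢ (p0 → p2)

Derivation trace:
[→I] p2 ⊢ (p0 → p2)
  [Wk] p2, p0 ⊢ p2
    [Ax] p2 ⊢ p2

Result: YES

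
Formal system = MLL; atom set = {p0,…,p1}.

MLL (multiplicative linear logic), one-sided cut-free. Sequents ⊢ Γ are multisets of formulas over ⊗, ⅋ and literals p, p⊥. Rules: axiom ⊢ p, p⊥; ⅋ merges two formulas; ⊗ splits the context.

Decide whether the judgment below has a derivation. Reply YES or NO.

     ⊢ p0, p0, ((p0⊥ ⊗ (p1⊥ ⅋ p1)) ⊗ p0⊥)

Proof tree:
[⊗]  ⊢ p0, p0, ((p0⊥ ⊗ (p1⊥ ⅋ p1)) ⊗ p0⊥)
  [⊗]  ⊢ p0, (p0⊥ ⊗ (p1⊥ ⅋ p1))
    [Ax]  ⊢ p0, p0⊥
    [⅋]  ⊢ (p1⊥ ⅋ p1)
      [Ax]  ⊢ p1, p1⊥
  [Ax]  ⊢ p0, p0⊥

Result: YES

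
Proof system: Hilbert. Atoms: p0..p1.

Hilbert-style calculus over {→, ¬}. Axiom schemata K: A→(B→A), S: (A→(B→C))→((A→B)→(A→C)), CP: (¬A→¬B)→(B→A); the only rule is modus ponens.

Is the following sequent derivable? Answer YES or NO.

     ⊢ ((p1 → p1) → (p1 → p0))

Truth-table refutation:
  v=00: Γ:[] Δ:[((p1 → p1) → (p1 → p0))=T] refutes=False
  v=01: Γ:[] Δ:[((p1 → p1) → (p1 → p0))=F] refutes=True  ← countermodel

Result: NO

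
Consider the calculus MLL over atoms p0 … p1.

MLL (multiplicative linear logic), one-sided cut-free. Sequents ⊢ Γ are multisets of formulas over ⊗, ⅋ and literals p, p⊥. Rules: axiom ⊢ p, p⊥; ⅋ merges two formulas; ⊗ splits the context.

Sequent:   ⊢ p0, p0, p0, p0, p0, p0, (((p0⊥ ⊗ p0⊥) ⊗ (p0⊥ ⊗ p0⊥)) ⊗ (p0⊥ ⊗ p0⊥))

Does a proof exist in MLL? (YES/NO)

Derivation (root first):
[⊗]  ⊢ p0, p0, p0, p0, p0, p0, (((p0⊥ ⊗ p0⊥) ⊗ (p0⊥ ⊗ p0⊥)) ⊗ (p0⊥ ⊗ p0⊥))
  [⊗]  ⊢ p0, p0, p0, p0, ((p0⊥ ⊗ p0⊥) ⊗ (p0⊥ ⊗ p0⊥))
    [⊗]  ⊢ p0, p0, (p0⊥ ⊗ p0⊥)
      [Ax]  ⊢ p0, p0⊥
      [Ax]  ⊢ p0, p0⊥
    [⊗]  ⊢ p0, p0, (p0⊥ ⊗ p0⊥)
      [Ax]  ⊢ p0, p0⊥
      [Ax]  ⊢ p0, p0⊥
  [⊗]  ⊢ p0, p0, (p0⊥ ⊗ p0⊥)
    [Ax]  ⊢ p0, p0⊥
    [Ax]  ⊢ p0, p0⊥

Result: YES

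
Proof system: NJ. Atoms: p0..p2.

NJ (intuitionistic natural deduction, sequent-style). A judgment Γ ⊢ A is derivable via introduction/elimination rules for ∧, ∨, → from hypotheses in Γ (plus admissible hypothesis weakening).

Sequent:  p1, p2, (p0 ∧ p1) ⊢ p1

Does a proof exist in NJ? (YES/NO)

Derivation trace:
[Wk] p1, p2, (p0 ∧ p1) ⊢ p1
  [Wk] p1, p2 ⊢ p1
    [Ax] p1 ⊢ p1

Result: YES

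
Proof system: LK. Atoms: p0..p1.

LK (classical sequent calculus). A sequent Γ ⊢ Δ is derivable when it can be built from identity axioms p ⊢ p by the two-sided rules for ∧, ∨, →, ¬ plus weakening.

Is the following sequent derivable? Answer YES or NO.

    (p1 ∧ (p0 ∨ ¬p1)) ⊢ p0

Derivation trace:
[∧L] (p1 ∧ (p0 ∨ ¬p1)) ⊢ p0
  [∨L] p1, (p0 ∨ ¬p1) ⊢ p0
    [Ax] p0 ⊢ p0
    [¬L] p1, ¬p1 ⊢ 
      [Ax] p1 ⊢ p1

Result: YES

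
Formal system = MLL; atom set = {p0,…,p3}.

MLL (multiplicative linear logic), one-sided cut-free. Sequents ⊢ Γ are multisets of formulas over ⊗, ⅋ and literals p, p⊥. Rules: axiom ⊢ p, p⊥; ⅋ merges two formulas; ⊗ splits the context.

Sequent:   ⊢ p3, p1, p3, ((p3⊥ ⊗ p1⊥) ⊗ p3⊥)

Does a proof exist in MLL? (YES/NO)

Derivation (root first):
[⊗]  ⊢ p3, p1, p3, ((p3⊥ ⊗ p1⊥) ⊗ p3⊥)
  [⊗]  ⊢ p3, p1, (p3⊥ ⊗ p1⊥)
    [Ax]  ⊢ p3, p3⊥
    [Ax]  ⊢ p1, p1⊥
  [Ax]  ⊢ p3, p3⊥

Result: YES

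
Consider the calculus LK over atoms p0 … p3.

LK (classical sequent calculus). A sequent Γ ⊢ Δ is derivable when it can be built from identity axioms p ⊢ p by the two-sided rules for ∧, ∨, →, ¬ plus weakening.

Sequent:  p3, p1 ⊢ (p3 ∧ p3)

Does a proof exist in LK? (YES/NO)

Derivation (root first):
[WL] p3, p1 ⊢ (p3 ∧ p3)
  [∧R] p3 ⊢ (p3 ∧ p3)
    [Ax] p3 ⊢ p3
    [Ax] p3 ⊢ p3

Result: YES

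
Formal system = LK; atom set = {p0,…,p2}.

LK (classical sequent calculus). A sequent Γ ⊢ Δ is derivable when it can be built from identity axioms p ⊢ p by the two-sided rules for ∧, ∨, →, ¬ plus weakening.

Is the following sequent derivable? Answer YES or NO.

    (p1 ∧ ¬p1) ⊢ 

Derivation trace:
[∧L] (p1 ∧ ¬p1) ⊢ 
  [¬L] p1, ¬p1 ⊢ 
    [Ax] p1 ⊢ p1

Result: YES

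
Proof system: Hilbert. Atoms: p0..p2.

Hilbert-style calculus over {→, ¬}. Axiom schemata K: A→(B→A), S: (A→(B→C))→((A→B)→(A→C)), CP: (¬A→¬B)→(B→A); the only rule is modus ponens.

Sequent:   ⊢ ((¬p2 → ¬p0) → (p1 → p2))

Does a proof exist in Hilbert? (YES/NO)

Search for a countermodel by truth-table:
  v=000: Γ:[] Δ:[((¬p2 → ¬p0) → (p1 → p2))=T] refutes=False
  v=001: Γ:[] Δ:[((¬p2 → ¬p0) → (p1 → p2))=T] refutes=False
  v=010: Γ:[] Δ:[((¬p2 → ¬p0) → (p1 → p2))=F] refutes=True  ← countermodel

Result: NO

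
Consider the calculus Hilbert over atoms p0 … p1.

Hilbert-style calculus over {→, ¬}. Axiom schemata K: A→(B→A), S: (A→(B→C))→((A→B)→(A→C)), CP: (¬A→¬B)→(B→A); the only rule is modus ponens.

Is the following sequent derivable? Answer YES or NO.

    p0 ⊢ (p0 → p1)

Truth-table refutation:
  v=00: Γ:[p0=F] Δ:[(p0 → p1)=T] refutes=False
  v=01: Γ:[p0=F] Δ:[(p0 → p1)=T] refutes=False
  v=10: Γ:[p0=T] Δ:[(p0 → p1)=F] refutes=True  ← countermodel

Result: NO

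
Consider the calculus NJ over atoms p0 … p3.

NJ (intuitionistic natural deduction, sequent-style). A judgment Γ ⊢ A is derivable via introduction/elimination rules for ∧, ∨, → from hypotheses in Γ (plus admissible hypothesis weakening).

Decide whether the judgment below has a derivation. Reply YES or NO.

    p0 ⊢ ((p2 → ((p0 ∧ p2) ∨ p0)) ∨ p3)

Derivation trace:
[∨I₁] p0 ⊢ ((p2 → ((p0 ∧ p2) ∨ p0)) ∨ p3)
  [→I] p0 ⊢ (p2 → ((p0 ∧ p2) ∨ p0))
    [∨I₁] p2, p0 ⊢ ((p0 ∧ p2) ∨ p0)
      [∧I] p2, p0 ⊢ (p0 ∧ p2)
        [Ax] p0 ⊢ p0
        [Ax] p2 ⊢ p2

Result: YES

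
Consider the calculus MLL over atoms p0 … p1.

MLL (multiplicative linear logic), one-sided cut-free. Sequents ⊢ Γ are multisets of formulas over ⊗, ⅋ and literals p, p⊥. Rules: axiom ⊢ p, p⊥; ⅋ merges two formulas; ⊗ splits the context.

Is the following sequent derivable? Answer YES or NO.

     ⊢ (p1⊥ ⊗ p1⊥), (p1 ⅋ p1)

Derivation (root first):
[⅋]  ⊢ (p1⊥ ⊗ p1⊥), (p1 ⅋ p1)
  [⊗]  ⊢ p1, p1, (p1⊥ ⊗ p1⊥)
    [Ax]  ⊢ p1, p1⊥
    [Ax]  ⊢ p1, p1⊥

Result: YES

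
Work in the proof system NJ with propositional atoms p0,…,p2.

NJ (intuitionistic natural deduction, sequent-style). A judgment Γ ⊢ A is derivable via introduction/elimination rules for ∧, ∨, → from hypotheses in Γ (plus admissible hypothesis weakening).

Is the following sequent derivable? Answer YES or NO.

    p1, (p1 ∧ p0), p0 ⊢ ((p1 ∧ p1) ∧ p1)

Derivation trace:
[∧I] p1, (p1 ∧ p0), p0 ⊢ ((p1 ∧ p1) ∧ p1)
  [∧I] p1, (p1 ∧ p0), p0 ⊢ (p1 ∧ p1)
    [Wk] p1, (p1 ∧ p0) ⊢ p1
      [Ax] p1 ⊢ p1
    [Wk] p1, (p1 ∧ p0), p0 ⊢ p1
      [Wk] p1, (p1 ∧ p0) ⊢ p1
        [Ax] p1 ⊢ p1
  [Ax] p1 ⊢ p1

Result: YES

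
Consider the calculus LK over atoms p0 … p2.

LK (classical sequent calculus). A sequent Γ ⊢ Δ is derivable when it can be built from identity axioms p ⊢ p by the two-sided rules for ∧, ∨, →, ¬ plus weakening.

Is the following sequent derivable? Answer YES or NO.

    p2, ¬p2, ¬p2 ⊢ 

Derivation trace:
[¬L] p2, ¬p2, ¬p2 ⊢ 
  [¬L] p2, ¬p2 ⊢ p2
    [WR] p2 ⊢ p2, p2
      [Ax] p2 ⊢ p2

Result: YES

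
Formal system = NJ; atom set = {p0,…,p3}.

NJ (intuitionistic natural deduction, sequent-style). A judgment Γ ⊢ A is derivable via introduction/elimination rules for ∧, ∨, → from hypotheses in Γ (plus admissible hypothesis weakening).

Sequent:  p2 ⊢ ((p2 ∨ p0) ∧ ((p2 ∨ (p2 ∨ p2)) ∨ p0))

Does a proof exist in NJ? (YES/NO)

Proof tree:
[∧I] p2 ⊢ ((p2 ∨ p0) ∧ ((p2 ∨ (p2 ∨ p2)) ∨ p0))
  [∨I₁] p2 ⊢ (p2 ∨ p0)
    [Ax] p2 ⊢ p2
  [∨I₁] p2 ⊢ ((p2 ∨ (p2 ∨ p2)) ∨ p0)
    [∨I₂] p2 ⊢ (p2 ∨ (p2 ∨ p2))
      [∨I₁] p2 ⊢ (p2 ∨ p2)
        [Ax] p2 ⊢ p2

Result: YES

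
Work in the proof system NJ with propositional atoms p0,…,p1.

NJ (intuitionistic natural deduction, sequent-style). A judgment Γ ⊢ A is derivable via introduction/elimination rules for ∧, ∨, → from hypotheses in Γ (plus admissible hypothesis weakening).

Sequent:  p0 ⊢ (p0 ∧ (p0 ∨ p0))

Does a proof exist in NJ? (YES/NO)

Proof tree:
[∧I] p0 ⊢ (p0 ∧ (p0 ∨ p0))
  [Ax] p0 ⊢ p0
  [∨I₁] p0 ⊢ (p0 ∨ p0)
    [Ax] p0 ⊢ p0

Result: YES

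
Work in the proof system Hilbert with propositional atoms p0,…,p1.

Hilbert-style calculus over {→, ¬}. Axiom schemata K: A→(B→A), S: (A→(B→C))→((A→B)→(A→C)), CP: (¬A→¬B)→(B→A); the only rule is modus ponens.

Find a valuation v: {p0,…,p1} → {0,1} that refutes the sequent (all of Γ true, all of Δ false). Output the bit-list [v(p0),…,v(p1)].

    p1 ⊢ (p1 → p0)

Search for a countermodel by truth-table:
  v=00: Γ:[p1=F] Δ:[(p1 → p0)=T] refutes=False
  v=01: Γ:[p1=T] Δ:[(p1 → p0)=F] refutes=True  ← countermodel

Result: [0, 1]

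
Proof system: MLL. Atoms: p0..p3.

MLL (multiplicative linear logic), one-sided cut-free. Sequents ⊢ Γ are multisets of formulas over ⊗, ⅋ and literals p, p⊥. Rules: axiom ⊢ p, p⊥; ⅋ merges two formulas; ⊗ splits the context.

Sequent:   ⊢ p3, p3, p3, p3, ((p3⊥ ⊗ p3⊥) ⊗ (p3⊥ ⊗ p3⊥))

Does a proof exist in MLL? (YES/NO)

Derivation trace:
[⊗]  ⊢ p3, p3, p3, p3, ((p3⊥ ⊗ p3⊥) ⊗ (p3⊥ ⊗ p3⊥))
  [⊗]  ⊢ p3, p3, (p3⊥ ⊗ p3⊥)
    [Ax]  ⊢ p3, p3⊥
    [Ax]  ⊢ p3, p3⊥
  [⊗]  ⊢ p3, p3, (p3⊥ ⊗ p3⊥)
    [Ax]  ⊢ p3, p3⊥
    [Ax]  ⊢ p3, p3⊥

Result: YES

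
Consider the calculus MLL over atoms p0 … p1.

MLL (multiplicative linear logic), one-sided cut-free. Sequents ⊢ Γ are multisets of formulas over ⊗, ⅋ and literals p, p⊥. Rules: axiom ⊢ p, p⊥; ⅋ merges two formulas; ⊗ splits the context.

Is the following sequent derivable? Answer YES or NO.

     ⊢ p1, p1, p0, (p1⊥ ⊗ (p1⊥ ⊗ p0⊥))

Proof tree:
[⊗]  ⊢ p1, p1, p0, (p1⊥ ⊗ (p1⊥ ⊗ p0⊥))
  [Ax]  ⊢ p1, p1⊥
  [⊗]  ⊢ p1, p0, (p1⊥ ⊗ p0⊥)
    [Ax]  ⊢ p1, p1⊥
    [Ax]  ⊢ p0, p0⊥

Result: YES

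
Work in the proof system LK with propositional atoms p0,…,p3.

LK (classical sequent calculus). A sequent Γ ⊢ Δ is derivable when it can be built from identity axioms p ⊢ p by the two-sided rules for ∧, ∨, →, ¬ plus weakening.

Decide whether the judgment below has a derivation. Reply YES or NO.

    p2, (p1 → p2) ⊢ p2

Proof tree:
[→L] p2, (p1 → p2) ⊢ p2
  [WR] p2 ⊢ p2, p1
    [Ax] p2 ⊢ p2
  [Ax] p2 ⊢ p2

Result: YES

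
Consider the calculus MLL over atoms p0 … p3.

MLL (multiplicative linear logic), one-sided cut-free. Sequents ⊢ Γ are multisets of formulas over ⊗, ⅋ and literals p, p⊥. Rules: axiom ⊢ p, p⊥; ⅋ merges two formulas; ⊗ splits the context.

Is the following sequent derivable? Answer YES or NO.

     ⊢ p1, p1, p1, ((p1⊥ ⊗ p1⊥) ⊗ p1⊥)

Derivation trace:
[⊗]  ⊢ p1, p1, p1, ((p1⊥ ⊗ p1⊥) ⊗ p1⊥)
  [⊗]  ⊢ p1, p1, (p1⊥ ⊗ p1⊥)
    [Ax]  ⊢ p1, p1⊥
    [Ax]  ⊢ p1, p1⊥
  [Ax]  ⊢ p1, p1⊥

Result: YES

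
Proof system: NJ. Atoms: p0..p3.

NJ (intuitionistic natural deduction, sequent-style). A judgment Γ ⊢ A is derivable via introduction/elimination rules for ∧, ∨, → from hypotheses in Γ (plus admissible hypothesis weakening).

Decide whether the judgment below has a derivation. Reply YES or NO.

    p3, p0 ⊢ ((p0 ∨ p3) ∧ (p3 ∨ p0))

Derivation trace:
[∧I] p3, p0 ⊢ ((p0 ∨ p3) ∧ (p3 ∨ p0))
  [∨I₁] p0 ⊢ (p0 ∨ p3)
    [Ax] p0 ⊢ p0
  [∨I₁] p3 ⊢ (p3 ∨ p0)
    [Ax] p3 ⊢ p3

Result: YES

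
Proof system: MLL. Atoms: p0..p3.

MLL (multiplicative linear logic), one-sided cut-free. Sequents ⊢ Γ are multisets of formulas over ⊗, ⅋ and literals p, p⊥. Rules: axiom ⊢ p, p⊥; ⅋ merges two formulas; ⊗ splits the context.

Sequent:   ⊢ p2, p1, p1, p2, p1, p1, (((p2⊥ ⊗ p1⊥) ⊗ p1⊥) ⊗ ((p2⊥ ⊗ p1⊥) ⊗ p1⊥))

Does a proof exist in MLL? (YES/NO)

Proof tree:
[⊗]  ⊢ p2, p1, p1, p2, p1, p1, (((p2⊥ ⊗ p1⊥) ⊗ p1⊥) ⊗ ((p2⊥ ⊗ p1⊥) ⊗ p1⊥))
  [⊗]  ⊢ p2, p1, p1, ((p2⊥ ⊗ p1⊥) ⊗ p1⊥)
    [⊗]  ⊢ p2, p1, (p2⊥ ⊗ p1⊥)
      [Ax]  ⊢ p2, p2⊥
      [Ax]  ⊢ p1, p1⊥
    [Ax]  ⊢ p1, p1⊥
  [⊗]  ⊢ p2, p1, p1, ((p2⊥ ⊗ p1⊥) ⊗ p1⊥)
    [⊗]  ⊢ p2, p1, (p2⊥ ⊗ p1⊥)
      [Ax]  ⊢ p2, p2⊥
      [Ax]  ⊢ p1, p1⊥
    [Ax]  ⊢ p1, p1⊥

Result: YES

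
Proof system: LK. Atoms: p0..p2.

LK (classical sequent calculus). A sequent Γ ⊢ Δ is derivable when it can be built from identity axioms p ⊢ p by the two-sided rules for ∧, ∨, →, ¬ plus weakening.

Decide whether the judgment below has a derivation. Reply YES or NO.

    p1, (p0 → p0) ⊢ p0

Search for a countermodel by truth-table:
  v=000: Γ:[p1=F, (p0 → p0)=T] Δ:[p0=F] refutes=False
  v=001: Γ:[p1=F, (p0 → p0)=T] Δ:[p0=F] refutes=False
  v=010: Γ:[p1=T, (p0 → p0)=T] Δ:[p0=F] refutes=True  ← countermodel

Result: NO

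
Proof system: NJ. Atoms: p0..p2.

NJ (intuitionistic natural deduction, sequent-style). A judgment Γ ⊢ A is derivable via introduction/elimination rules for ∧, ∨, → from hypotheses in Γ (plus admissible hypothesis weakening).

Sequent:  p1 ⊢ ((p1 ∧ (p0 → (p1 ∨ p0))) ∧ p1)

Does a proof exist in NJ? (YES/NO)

Derivation (root first):
[∧I] p1 ⊢ ((p1 ∧ (p0 → (p1 ∨ p0))) ∧ p1)
  [∧I] p1 ⊢ (p1 ∧ (p0 → (p1 ∨ p0)))
    [Ax] p1 ⊢ p1
    [→I]  ⊢ (p0 → (p1 ∨ p0))
      [∨I₂] p0 ⊢ (p1 ∨ p0)
        [Ax] p0 ⊢ p0
  [Ax] p1 ⊢ p1

Result: YES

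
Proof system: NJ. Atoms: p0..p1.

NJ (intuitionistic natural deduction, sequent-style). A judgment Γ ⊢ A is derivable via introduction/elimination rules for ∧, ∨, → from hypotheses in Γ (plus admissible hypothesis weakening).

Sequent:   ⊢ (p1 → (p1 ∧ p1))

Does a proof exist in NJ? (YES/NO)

Derivation trace:
[→I]  ⊢ (p1 → (p1 ∧ p1))
  [∧I] p1 ⊢ (p1 ∧ p1)
    [Ax] p1 ⊢ p1
    [Ax] p1 ⊢ p1

Result: YES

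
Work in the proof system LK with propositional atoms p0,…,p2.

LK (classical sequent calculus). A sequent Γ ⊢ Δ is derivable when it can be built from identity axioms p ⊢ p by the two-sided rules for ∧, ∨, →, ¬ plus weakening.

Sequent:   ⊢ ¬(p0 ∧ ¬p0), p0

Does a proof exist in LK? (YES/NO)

Proof tree:
[WR]  ⊢ ¬(p0 ∧ ¬p0), p0
  [¬R]  ⊢ ¬(p0 ∧ ¬p0)
    [∧L] (p0 ∧ ¬p0) ⊢ 
      [¬L] p0, ¬p0 ⊢ 
        [Ax] p0 ⊢ p0

Result: YES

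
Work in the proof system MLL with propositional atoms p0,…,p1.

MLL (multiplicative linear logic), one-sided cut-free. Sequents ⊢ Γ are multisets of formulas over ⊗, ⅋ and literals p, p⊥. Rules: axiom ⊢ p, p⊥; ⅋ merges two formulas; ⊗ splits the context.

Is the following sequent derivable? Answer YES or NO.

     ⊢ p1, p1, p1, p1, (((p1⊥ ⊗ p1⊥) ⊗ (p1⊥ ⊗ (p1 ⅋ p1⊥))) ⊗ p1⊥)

Derivation (root first):
[⊗]  ⊢ p1, p1, p1, p1, (((p1⊥ ⊗ p1⊥) ⊗ (p1⊥ ⊗ (p1 ⅋ p1⊥))) ⊗ p1⊥)
  [⊗]  ⊢ p1, p1, p1, ((p1⊥ ⊗ p1⊥) ⊗ (p1⊥ ⊗ (p1 ⅋ p1⊥)))
    [⊗]  ⊢ p1, p1, (p1⊥ ⊗ p1⊥)
      [Ax]  ⊢ p1, p1⊥
      [Ax]  ⊢ p1, p1⊥
    [⊗]  ⊢ p1, (p1⊥ ⊗ (p1 ⅋ p1⊥))
      [Ax]  ⊢ p1, p1⊥
      [⅋]  ⊢ (p1 ⅋ p1⊥)
        [Ax]  ⊢ p1, p1⊥
  [Ax]  ⊢ p1, p1⊥

Result: YES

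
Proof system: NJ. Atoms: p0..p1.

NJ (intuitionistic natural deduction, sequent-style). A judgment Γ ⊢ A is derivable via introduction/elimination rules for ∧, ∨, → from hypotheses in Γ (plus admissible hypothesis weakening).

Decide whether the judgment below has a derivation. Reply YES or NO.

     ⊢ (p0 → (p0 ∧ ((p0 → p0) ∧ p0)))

Proof tree:
[→I]  ⊢ (p0 → (p0 ∧ ((p0 → p0) ∧ p0)))
  [∧I] p0 ⊢ (p0 ∧ ((p0 → p0) ∧ p0))
    [Ax] p0 ⊢ p0
    [∧I] p0 ⊢ ((p0 → p0) ∧ p0)
      [→I]  ⊢ (p0 → p0)
        [Ax] p0 ⊢ p0
      [Ax] p0 ⊢ p0

Result: YES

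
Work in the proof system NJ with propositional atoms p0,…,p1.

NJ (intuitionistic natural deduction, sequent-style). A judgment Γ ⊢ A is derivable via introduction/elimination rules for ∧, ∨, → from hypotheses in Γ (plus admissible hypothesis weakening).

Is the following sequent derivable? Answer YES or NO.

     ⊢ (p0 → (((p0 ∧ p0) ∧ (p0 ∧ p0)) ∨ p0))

Proof tree:
[→I]  ⊢ (p0 → (((p0 ∧ p0) ∧ (p0 ∧ p0)) ∨ p0))
  [∨I₁] p0 ⊢ (((p0 ∧ p0) ∧ (p0 ∧ p0)) ∨ p0)
    [∧I] p0 ⊢ ((p0 ∧ p0) ∧ (p0 ∧ p0))
      [∧I] p0 ⊢ (p0 ∧ p0)
        [Ax] p0 ⊢ p0
        [Ax] p0 ⊢ p0
      [∧I] p0 ⊢ (p0 ∧ p0)
        [Ax] p0 ⊢ p0
        [Ax] p0 ⊢ p0

Result: YES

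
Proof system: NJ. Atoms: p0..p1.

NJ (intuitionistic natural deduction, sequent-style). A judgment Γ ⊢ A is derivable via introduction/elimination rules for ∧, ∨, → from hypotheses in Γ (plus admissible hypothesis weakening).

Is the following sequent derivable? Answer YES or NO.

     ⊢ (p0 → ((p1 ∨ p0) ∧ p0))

Proof tree:
[→I]  ⊢ (p0 → ((p1 ∨ p0) ∧ p0))
  [∧I] p0 ⊢ ((p1 ∨ p0) ∧ p0)
    [∨I₂] p0 ⊢ (p1 ∨ p0)
      [Ax] p0 ⊢ p0
    [Ax] p0 ⊢ p0

Result: YES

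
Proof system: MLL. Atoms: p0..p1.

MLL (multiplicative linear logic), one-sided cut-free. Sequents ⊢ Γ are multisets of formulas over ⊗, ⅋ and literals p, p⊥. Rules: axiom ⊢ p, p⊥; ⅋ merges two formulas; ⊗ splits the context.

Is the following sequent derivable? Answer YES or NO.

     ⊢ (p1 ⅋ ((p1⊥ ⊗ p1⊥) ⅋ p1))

Proof tree:
[⅋]  ⊢ (p1 ⅋ ((p1⊥ ⊗ p1⊥) ⅋ p1))
  [⅋]  ⊢ p1, ((p1⊥ ⊗ p1⊥) ⅋ p1)
    [⊗]  ⊢ p1, p1, (p1⊥ ⊗ p1⊥)
      [Ax]  ⊢ p1, p1⊥
      [Ax]  ⊢ p1, p1⊥

Result: YES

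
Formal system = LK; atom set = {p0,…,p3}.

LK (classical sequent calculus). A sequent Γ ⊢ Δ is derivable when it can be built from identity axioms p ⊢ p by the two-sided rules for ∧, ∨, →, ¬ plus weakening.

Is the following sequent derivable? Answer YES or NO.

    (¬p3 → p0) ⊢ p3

Truth-table refutation:
  v=0000: Γ:[(¬p3 → p0)=F] Δ:[p3=F] refutes=False
  v=0001: Γ:[(¬p3 → p0)=T] Δ:[p3=T] refutes=False
  v=0010: Γ:[(¬p3 → p0)=F] Δ:[p3=F] refutes=False
  v=0011: Γ:[(¬p3 → p0)=T] Δ:[p3=T] refutes=False
  v=0100: Γ:[(¬p3 → p0)=F] Δ:[p3=F] refutes=False
  v=0101: Γ:[(¬p3 → p0)=T] Δ:[p3=T] refutes=False
  v=0110: Γ:[(¬p3 → p0)=F] Δ:[p3=F] refutes=False
  v=0111: Γ:[(¬p3 → p0)=T] Δ:[p3=T] refutes=False
  v=1000: Γ:[(¬p3 → p0)=T] Δ:[p3=F] refutes=True  ← countermodel

Result: NO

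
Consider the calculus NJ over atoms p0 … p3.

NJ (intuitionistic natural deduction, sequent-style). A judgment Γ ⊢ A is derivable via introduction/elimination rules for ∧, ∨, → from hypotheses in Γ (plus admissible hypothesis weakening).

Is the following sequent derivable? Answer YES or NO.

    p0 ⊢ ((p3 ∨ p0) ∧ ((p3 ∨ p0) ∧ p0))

Derivation trace:
[∧I] p0 ⊢ ((p3 ∨ p0) ∧ ((p3 ∨ p0) ∧ p0))
  [∨I₂] p0 ⊢ (p3 ∨ p0)
    [Ax] p0 ⊢ p0
  [∧I] p0 ⊢ ((p3 ∨ p0) ∧ p0)
    [∨I₂] p0 ⊢ (p3 ∨ p0)
      [Ax] p0 ⊢ p0
    [Ax] p0 ⊢ p0

Result: YES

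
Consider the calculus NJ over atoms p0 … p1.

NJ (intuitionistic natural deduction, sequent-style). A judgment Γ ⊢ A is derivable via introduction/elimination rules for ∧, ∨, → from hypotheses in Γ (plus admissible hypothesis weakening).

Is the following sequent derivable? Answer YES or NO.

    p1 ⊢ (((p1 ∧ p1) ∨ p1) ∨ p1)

Derivation trace:
[∨I₁] p1 ⊢ (((p1 ∧ p1) ∨ p1) ∨ p1)
  [∨I₁] p1 ⊢ ((p1 ∧ p1) ∨ p1)
    [∧I] p1 ⊢ (p1 ∧ p1)
      [Ax] p1 ⊢ p1
      [Ax] p1 ⊢ p1

Result: YES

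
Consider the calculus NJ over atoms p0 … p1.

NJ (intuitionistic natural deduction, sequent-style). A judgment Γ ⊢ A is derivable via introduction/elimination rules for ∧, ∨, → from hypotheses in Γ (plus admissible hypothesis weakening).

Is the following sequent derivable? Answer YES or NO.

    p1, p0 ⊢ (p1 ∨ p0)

Proof tree:
[Wk] p1, p0 ⊢ (p1 ∨ p0)
  [∨I₁] p1 ⊢ (p1 ∨ p0)
    [Ax] p1 ⊢ p1

Result: YES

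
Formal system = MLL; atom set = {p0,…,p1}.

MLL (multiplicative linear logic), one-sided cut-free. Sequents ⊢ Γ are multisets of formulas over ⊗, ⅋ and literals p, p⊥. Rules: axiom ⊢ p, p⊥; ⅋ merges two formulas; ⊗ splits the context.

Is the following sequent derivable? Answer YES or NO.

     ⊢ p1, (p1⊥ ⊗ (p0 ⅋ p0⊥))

Proof tree:
[⊗]  ⊢ p1, (p1⊥ ⊗ (p0 ⅋ p0⊥))
  [Ax]  ⊢ p1, p1⊥
  [⅋]  ⊢ (p0 ⅋ p0⊥)
    [Ax]  ⊢ p0, p0⊥

Result: YES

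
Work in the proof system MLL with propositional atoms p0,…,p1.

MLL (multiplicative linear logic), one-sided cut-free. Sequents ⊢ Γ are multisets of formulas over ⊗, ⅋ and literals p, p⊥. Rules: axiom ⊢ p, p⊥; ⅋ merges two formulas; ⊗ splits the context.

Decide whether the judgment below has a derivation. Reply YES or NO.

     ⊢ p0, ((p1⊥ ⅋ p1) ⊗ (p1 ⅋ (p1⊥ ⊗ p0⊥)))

Derivation (root first):
[⊗]  ⊢ p0, ((p1⊥ ⅋ p1) ⊗ (p1 ⅋ (p1⊥ ⊗ p0⊥)))
  [⅋]  ⊢ (p1⊥ ⅋ p1)
    [Ax]  ⊢ p1, p1⊥
  [⅋]  ⊢ p0, (p1 ⅋ (p1⊥ ⊗ p0⊥))
    [⊗]  ⊢ p1, p0, (p1⊥ ⊗ p0⊥)
      [Ax]  ⊢ p1, p1⊥
      [Ax]  ⊢ p0, p0⊥

Result: YES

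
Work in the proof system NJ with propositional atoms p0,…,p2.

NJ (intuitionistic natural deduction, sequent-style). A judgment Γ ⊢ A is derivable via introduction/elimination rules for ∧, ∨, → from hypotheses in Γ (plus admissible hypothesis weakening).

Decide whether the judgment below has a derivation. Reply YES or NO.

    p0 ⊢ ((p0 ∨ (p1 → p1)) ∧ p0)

Derivation trace:
[∧I] p0 ⊢ ((p0 ∨ (p1 → p1)) ∧ p0)
  [∨I₂]  ⊢ (p0 ∨ (p1 → p1))
    [→I]  ⊢ (p1 → p1)
      [Ax] p1 ⊢ p1
  [Ax] p0 ⊢ p0

Result: YES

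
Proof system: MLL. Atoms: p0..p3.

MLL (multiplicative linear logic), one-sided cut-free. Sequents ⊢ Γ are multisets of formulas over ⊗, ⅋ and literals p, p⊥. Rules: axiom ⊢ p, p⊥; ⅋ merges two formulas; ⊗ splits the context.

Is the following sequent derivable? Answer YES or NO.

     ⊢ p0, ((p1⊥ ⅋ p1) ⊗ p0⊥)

Proof tree:
[⊗]  ⊢ p0, ((p1⊥ ⅋ p1) ⊗ p0⊥)
  [⅋]  ⊢ (p1⊥ ⅋ p1)
    [Ax]  ⊢ p1, p1⊥
  [Ax]  ⊢ p0, p0⊥

Result: YES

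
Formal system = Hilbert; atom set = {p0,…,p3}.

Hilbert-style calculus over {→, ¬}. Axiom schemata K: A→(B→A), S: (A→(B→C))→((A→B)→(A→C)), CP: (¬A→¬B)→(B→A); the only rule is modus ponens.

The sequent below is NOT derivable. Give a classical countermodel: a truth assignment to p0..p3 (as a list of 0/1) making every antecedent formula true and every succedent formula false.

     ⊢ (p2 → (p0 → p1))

Enumerate valuations to refute Γ ⊢ Δ:
  v=0000: Γ:[] Δ:[(p2 → (p0 → p1))=T] refutes=False
  v=0001: Γ:[] Δ:[(p2 → (p0 → p1))=T] refutes=False
  v=0010: Γ:[] Δ:[(p2 → (p0 → p1))=T] refutes=False
  v=0011: Γ:[] Δ:[(p2 → (p0 → p1))=T] refutes=False
  v=0100: Γ:[] Δ:[(p2 → (p0 → p1))=T] refutes=False
  v=0101: Γ:[] Δ:[(p2 → (p0 → p1))=T] refutes=False
  v=0110: Γ:[] Δ:[(p2 → (p0 → p1))=T] refutes=False
  v=0111: Γ:[] Δ:[(p2 → (p0 → p1))=T] refutes=False
  v=1000: Γ:[] Δ:[(p2 → (p0 → p1))=T] refutes=False
  v=1001: Γ:[] Δ:[(p2 → (p0 → p1))=T] refutes=False
  v=1010: Γ:[] Δ:[(p2 → (p0 → p1))=F] refutes=True  ← countermodel

Result: [1, 0, 1, 0]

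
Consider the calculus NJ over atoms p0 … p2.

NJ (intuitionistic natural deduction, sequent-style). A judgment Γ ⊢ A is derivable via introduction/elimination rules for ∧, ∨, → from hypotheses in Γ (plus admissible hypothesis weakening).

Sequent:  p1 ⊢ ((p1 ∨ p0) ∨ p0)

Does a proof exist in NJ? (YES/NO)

Derivation trace:
[∨I₁] p1 ⊢ ((p1 ∨ p0) ∨ p0)
  [∨I₁] p1 ⊢ (p1 ∨ p0)
    [Ax] p1 ⊢ p1

Result: YES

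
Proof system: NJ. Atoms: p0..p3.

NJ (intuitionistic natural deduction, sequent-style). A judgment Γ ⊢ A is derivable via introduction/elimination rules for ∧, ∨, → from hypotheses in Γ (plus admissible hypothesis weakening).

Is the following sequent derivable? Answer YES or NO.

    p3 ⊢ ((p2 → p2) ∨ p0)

Proof tree:
[Wk] p3 ⊢ ((p2 → p2) ∨ p0)
  [∨I₁]  ⊢ ((p2 → p2) ∨ p0)
    [→I]  ⊢ (p2 → p2)
      [Ax] p2 ⊢ p2

Result: YES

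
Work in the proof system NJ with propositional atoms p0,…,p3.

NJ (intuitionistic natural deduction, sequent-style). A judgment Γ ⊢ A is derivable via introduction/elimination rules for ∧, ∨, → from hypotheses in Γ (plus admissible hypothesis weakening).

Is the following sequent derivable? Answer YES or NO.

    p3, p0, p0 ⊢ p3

Derivation trace:
[Wk] p3, p0, p0 ⊢ p3
  [Wk] p3, p0 ⊢ p3
    [Ax] p3 ⊢ p3

Result: YES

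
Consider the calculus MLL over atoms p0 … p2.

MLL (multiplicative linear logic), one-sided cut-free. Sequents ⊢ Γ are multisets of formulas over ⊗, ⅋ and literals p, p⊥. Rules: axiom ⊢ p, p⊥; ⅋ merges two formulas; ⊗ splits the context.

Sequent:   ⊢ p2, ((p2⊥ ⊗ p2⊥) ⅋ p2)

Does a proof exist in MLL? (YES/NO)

Derivation trace:
[⅋]  ⊢ p2, ((p2⊥ ⊗ p2⊥) ⅋ p2)
  [⊗]  ⊢ p2, p2, (p2⊥ ⊗ p2⊥)
    [Ax]  ⊢ p2, p2⊥
    [Ax]  ⊢ p2, p2⊥

Result: YES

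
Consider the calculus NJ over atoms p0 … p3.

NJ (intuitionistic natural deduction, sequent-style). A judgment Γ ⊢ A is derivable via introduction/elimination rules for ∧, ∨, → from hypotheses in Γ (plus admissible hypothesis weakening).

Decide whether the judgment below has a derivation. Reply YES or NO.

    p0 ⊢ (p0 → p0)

Proof tree:
[Wk] p0 ⊢ (p0 → p0)
  [→I]  ⊢ (p0 → p0)
    [Ax] p0 ⊢ p0

Result: YES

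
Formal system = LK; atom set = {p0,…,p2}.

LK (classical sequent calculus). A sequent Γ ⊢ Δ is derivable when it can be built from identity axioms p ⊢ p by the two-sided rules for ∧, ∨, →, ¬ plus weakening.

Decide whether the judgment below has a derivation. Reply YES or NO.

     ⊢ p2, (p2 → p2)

Derivation (root first):
[→R]  ⊢ p2, (p2 → p2)
  [WR] p2 ⊢ p2, p2
    [Ax] p2 ⊢ p2

Result: YES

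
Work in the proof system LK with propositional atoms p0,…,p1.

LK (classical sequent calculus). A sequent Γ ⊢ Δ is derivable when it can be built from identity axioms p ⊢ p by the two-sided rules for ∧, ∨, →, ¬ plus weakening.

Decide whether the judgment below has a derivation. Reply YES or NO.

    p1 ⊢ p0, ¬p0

Derivation (root first):
[WL] p1 ⊢ p0, ¬p0
  [¬R]  ⊢ p0, ¬p0
    [Ax] p0 ⊢ p0

Result: YES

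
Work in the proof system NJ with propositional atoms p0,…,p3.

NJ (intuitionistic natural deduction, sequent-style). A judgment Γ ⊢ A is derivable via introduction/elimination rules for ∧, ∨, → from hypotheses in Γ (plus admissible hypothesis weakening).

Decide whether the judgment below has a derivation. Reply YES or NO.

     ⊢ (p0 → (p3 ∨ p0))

Derivation (root first):
[→I]  ⊢ (p0 → (p3 ∨ p0))
  [∨I₂] p0 ⊢ (p3 ∨ p0)
    [Ax] p0 ⊢ p0

Result: YES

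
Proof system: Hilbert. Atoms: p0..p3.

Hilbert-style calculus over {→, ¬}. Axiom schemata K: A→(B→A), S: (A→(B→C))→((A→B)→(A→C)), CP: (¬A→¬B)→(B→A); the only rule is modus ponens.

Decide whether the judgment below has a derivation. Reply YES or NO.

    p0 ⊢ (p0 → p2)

Enumerate valuations to refute Γ ⊢ Δ:
  v=0000: Γ:[p0=F] Δ:[(p0 → p2)=T] refutes=False
  v=0001: Γ:[p0=F] Δ:[(p0 → p2)=T] refutes=False
  v=0010: Γ:[p0=F] Δ:[(p0 → p2)=T] refutes=False
  v=0011: Γ:[p0=F] Δ:[(p0 → p2)=T] refutes=False
  v=0100: Γ:[p0=F] Δ:[(p0 → p2)=T] refutes=False
  v=0101: Γ:[p0=F] Δ:[(p0 → p2)=T] refutes=False
  v=0110: Γ:[p0=F] Δ:[(p0 → p2)=T] refutes=False
  v=0111: Γ:[p0=F] Δ:[(p0 → p2)=T] refutes=False
  v=1000: Γ:[p0=T] Δ:[(p0 → p2)=F] refutes=True  ← countermodel

Result: NO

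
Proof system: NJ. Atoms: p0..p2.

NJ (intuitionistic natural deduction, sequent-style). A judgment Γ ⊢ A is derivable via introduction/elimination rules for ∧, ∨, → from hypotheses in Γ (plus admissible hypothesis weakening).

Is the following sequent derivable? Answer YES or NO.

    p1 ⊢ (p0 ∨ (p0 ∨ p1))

Proof tree:
[∨I₂] p1 ⊢ (p0 ∨ (p0 ∨ p1))
  [∨I₂] p1 ⊢ (p0 ∨ p1)
    [Ax] p1 ⊢ p1

Result: YES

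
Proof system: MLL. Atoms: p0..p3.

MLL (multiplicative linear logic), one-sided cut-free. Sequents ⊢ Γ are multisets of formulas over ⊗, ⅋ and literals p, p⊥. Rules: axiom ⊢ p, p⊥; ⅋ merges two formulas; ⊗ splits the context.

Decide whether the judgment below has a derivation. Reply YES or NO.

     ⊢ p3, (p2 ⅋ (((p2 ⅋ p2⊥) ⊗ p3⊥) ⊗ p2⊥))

Derivation (root first):
[⅋]  ⊢ p3, (p2 ⅋ (((p2 ⅋ p2⊥) ⊗ p3⊥) ⊗ p2⊥))
  [⊗]  ⊢ p3, p2, (((p2 ⅋ p2⊥) ⊗ p3⊥) ⊗ p2⊥)
    [⊗]  ⊢ p3, ((p2 ⅋ p2⊥) ⊗ p3⊥)
      [⅋]  ⊢ (p2 ⅋ p2⊥)
        [Ax]  ⊢ p2, p2⊥
      [Ax]  ⊢ p3, p3⊥
    [Ax]  ⊢ p2, p2⊥

Result: YES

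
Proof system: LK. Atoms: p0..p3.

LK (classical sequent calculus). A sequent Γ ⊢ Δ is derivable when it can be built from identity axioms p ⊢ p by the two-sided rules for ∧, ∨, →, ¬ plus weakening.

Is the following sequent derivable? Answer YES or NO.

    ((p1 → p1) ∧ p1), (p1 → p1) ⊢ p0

Search for a countermodel by truth-table:
  v=0000: Γ:[((p1 → p1) ∧ p1)=F, (p1 → p1)=T] Δ:[p0=F] refutes=False
  v=0001: Γ:[((p1 → p1) ∧ p1)=F, (p1 → p1)=T] Δ:[p0=F] refutes=False
  v=0010: Γ:[((p1 → p1) ∧ p1)=F, (p1 → p1)=T] Δ:[p0=F] refutes=False
  v=0011: Γ:[((p1 → p1) ∧ p1)=F, (p1 → p1)=T] Δ:[p0=F] refutes=False
  v=0100: Γ:[((p1 → p1) ∧ p1)=T, (p1 → p1)=T] Δ:[p0=F] refutes=True  ← countermodel

Result: NO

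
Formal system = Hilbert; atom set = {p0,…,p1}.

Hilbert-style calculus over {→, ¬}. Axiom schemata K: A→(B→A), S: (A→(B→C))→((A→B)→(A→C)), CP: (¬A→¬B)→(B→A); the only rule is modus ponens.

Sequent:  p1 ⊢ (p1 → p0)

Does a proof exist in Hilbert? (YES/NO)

Truth-table refutation:
  v=00: Γ:[p1=F] Δ:[(p1 → p0)=T] refutes=False
  v=01: Γ:[p1=T] Δ:[(p1 → p0)=F] refutes=True  ← countermodel

Result: NO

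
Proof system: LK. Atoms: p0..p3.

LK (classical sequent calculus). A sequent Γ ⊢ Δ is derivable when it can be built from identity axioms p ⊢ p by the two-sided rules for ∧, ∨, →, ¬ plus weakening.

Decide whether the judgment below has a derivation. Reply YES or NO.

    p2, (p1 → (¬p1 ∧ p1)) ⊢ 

Search for a countermodel by truth-table:
  v=0000: Γ:[p2=F, (p1 → (¬p1 ∧ p1))=T] Δ:[] refutes=False
  v=0001: Γ:[p2=F, (p1 → (¬p1 ∧ p1))=T] Δ:[] refutes=False
  v=0010: Γ:[p2=T, (p1 → (¬p1 ∧ p1))=T] Δ:[] refutes=True  ← countermodel

Result: NO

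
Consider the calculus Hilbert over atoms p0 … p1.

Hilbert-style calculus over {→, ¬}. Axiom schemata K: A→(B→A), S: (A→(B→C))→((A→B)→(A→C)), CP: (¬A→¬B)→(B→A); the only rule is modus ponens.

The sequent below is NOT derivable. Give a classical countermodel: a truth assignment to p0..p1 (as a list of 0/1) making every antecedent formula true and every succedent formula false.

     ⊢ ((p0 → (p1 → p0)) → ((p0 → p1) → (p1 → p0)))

Enumerate valuations to refute Γ ⊢ Δ:
  v=00: Γ:[] Δ:[((p0 → (p1 → p0)) → ((p0 → p1) → (p1 → p0)))=T] refutes=False
  v=01: Γ:[] Δ:[((p0 → (p1 → p0)) → ((p0 → p1) → (p1 → p0)))=F] refutes=True  ← countermodel

Result: [0, 1]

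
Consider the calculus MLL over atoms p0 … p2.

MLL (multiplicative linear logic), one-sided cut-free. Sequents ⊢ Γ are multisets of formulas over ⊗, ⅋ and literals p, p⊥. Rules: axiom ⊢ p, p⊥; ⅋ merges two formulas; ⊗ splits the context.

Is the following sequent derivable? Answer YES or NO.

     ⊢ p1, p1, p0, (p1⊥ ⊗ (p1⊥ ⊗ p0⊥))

Proof tree:
[⊗]  ⊢ p1, p1, p0, (p1⊥ ⊗ (p1⊥ ⊗ p0⊥))
  [Ax]  ⊢ p1, p1⊥
  [⊗]  ⊢ p1, p0, (p1⊥ ⊗ p0⊥)
    [Ax]  ⊢ p1, p1⊥
    [Ax]  ⊢ p0, p0⊥

Result: YES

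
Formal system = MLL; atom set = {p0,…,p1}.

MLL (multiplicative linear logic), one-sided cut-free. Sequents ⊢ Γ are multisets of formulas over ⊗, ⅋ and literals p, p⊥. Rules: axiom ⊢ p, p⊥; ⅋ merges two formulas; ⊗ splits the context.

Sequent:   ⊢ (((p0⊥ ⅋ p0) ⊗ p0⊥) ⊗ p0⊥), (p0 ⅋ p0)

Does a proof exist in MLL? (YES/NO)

Proof tree:
[⅋]  ⊢ (((p0⊥ ⅋ p0) ⊗ p0⊥) ⊗ p0⊥), (p0 ⅋ p0)
  [⊗]  ⊢ p0, p0, (((p0⊥ ⅋ p0) ⊗ p0⊥) ⊗ p0⊥)
    [⊗]  ⊢ p0, ((p0⊥ ⅋ p0) ⊗ p0⊥)
      [⅋]  ⊢ (p0⊥ ⅋ p0)
        [Ax]  ⊢ p0, p0⊥
      [Ax]  ⊢ p0, p0⊥
    [Ax]  ⊢ p0, p0⊥

Result: YES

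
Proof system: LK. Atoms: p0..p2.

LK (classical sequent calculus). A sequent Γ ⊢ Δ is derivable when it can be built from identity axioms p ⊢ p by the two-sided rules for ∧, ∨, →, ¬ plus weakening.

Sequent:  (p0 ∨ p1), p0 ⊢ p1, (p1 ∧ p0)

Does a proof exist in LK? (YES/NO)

Truth-table refutation:
  v=000: Γ:[(p0 ∨ p1)=F, p0=F] Δ:[p1=F, (p1 ∧ p0)=F] refutes=False
  v=001: Γ:[(p0 ∨ p1)=F, p0=F] Δ:[p1=F, (p1 ∧ p0)=F] refutes=False
  v=010: Γ:[(p0 ∨ p1)=T, p0=F] Δ:[p1=T, (p1 ∧ p0)=F] refutes=False
  v=011: Γ:[(p0 ∨ p1)=T, p0=F] Δ:[p1=T, (p1 ∧ p0)=F] refutes=False
  v=100: Γ:[(p0 ∨ p1)=T, p0=T] Δ:[p1=F, (p1 ∧ p0)=F] refutes=True  ← countermodel

Result: NO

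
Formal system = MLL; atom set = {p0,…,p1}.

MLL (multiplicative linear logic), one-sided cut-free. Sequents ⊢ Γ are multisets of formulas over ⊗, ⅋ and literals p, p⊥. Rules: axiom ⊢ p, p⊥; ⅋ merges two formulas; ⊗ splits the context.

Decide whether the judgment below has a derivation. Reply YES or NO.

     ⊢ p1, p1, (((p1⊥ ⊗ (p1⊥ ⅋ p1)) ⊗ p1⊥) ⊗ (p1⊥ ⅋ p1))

Derivation (root first):
[⊗]  ⊢ p1, p1, (((p1⊥ ⊗ (p1⊥ ⅋ p1)) ⊗ p1⊥) ⊗ (p1⊥ ⅋ p1))
  [⊗]  ⊢ p1, p1, ((p1⊥ ⊗ (p1⊥ ⅋ p1)) ⊗ p1⊥)
    [⊗]  ⊢ p1, (p1⊥ ⊗ (p1⊥ ⅋ p1))
      [Ax]  ⊢ p1, p1⊥
      [⅋]  ⊢ (p1⊥ ⅋ p1)
        [Ax]  ⊢ p1, p1⊥
    [Ax]  ⊢ p1, p1⊥
  [⅋]  ⊢ (p1⊥ ⅋ p1)
    [Ax]  ⊢ p1, p1⊥

Result: YES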